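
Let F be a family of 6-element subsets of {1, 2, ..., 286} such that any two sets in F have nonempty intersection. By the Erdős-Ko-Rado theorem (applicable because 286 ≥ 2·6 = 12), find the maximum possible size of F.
max |F| = C(285, 5) = 15125990307

The Erdős-Ko-Rado theorem states: for n ≥ 2k, an intersecting family of k-subsets of an n-element set has size at most C(n − 1, k − 1), with equality for 'star' families {A ⊆ [n] : |A| = k, i ∈ A} (fix an element i). For n = 286, k = 6: C(285, 5) = 15125990307.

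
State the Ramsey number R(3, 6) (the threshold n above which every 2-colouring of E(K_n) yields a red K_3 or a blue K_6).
R(3, 6) = 18

Lower bound: an explicit 2-colouring of K_{17} (typically a Paley-type or other structured construction) avoids a red K_3 and a blue K_6, showing R(3, 6) > 17.
Upper bound: the simple Erdős–Szekeres recurrence only gives R(3, 6) ≤ 20; the tight bound R(3, 6) ≤ 18 requires a sharper case analysis (or computer search) of 2-colourings of K_{18}.
Hence R(3, 6) = 18.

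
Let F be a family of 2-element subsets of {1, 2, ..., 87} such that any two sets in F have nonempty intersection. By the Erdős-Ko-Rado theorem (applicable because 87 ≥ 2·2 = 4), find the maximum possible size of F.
max |F| = C(86, 1) = 86

Erdős-Ko-Rado (1961): when n ≥ 2k, max |F| = C(n−1, k−1). The bound is attained by the star {A : i ∈ A} for any fixed i ∈ [n]. Here C(87−1, 2−1) = C(86, 1) = 86.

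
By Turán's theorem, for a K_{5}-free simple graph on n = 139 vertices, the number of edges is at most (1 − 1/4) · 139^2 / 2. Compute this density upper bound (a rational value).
Turán density bound = (3/4) · 139^2/2 = 57963/8 ≈ 7245.375

Turán's theorem: ex(n, K_{r+1}) is achieved by the complete r-partite Turán graph T(n, r) with parts as balanced as possible, and is at most (1 − 1/r) · n^2/2. For r = 4, n = 139: the density bound is (3/4) · 19321/2 = 57963/8 ≈ 7245.375. The integer-valued extremum is e(T(139, 4)) = 7245, which is strictly less than the density bound 57963/8 since 4 ∤ 139 (the parts of T(139, 4) cannot all be equal).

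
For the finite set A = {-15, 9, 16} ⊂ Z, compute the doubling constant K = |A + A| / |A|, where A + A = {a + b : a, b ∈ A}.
K = |A + A| / |A| = 6/3 = 2

Enumerate A + A = {a + b : a, b ∈ A}. With |A| = 3, there are |A|^2 = 9 ordered sum pairs; collecting distinct values, A + A = {-30, -6, 1, 18, 25, 32}, so |A + A| = 6. Thus K = 6/3 = 2. For comparison, the minimum possible |A + A| over all 3-element sets is 2·3 − 1 = 5 (so min K = 5/3), attained only by arithmetic progressions.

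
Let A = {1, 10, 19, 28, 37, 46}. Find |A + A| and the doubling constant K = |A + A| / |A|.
K = |A + A| / |A| = 11/6

Enumerate A + A = {a + b : a, b ∈ A}. With |A| = 6, there are |A|^2 = 36 ordered sum pairs; collecting distinct values, A + A = {2, 11, 20, 29, 38, 47, 56, 65, 74, 83, 92}, so |A + A| = 11. Thus K = 11/6. Here |A + A| = 2|A| − 1 = 11, the minimum possible — so K = 11/6 is minimal, which holds iff A is an arithmetic progression.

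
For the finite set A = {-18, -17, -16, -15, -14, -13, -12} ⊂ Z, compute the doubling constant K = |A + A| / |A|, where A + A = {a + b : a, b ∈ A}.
K = |A + A| / |A| = 13/7

Enumerate A + A = {a + b : a, b ∈ A}. With |A| = 7, there are |A|^2 = 49 ordered sum pairs; collecting distinct values, A + A = {-36, -35, -34, -33, -32, -31, -30, -29, -28, -27, -26, -25, -24}, so |A + A| = 13. Thus K = 13/7. Here |A + A| = 2|A| − 1 = 13, the minimum possible — so K = 13/7 is minimal, which holds iff A is an arithmetic progression.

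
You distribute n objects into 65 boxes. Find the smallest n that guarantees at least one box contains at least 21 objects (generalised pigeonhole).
n = (21 − 1)·65 + 1 = 1301

By the generalised pigeonhole principle, to guarantee some box contains ≥ r objects we need more than (r − 1) · k objects total. Threshold: n = (r − 1) · k + 1. With r = 21 and k = 65: n = 20 · 65 + 1 = 1300 + 1 = 1301. For n = 1300 = 20 · 65, we can put exactly 20 objects in every box, avoiding 21 in any single one — so 1301 is tight.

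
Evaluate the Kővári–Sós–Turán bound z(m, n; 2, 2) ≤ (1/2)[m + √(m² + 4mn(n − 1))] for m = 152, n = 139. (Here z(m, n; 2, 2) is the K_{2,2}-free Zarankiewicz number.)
z(152, 139; 2, 2) ≤ (1/2)[152 + √(152² + 4·152·139·138)] = (1/2)[152 + √11685760] = 1785.222

Kővári–Sós–Turán: let r_1, ..., r_152 be the row sums and z = Σ r_i the total number of 1s. Each pair of columns can share at most one row with both entries 1 (else a 2×2 all-ones block appears), so Σ_i C(r_i, 2) ≤ C(139, 2) = 9591. By convexity Σ_i C(r_i, 2) ≥ 152·C(z/152, 2) = z(z − 152)/(2·152), giving z² − 152z − 152·139·138 ≤ 0 and hence z ≤ (1/2)[152 + √(23104 + 4·2915664)] = (1/2)[152 + √11685760] ≈ (1/2)(152 + 3418.4441) = 1785.222.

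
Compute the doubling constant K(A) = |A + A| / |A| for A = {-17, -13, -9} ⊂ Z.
K = |A + A| / |A| = 5/3

Enumerate A + A = {a + b : a, b ∈ A}. With |A| = 3, there are |A|^2 = 9 ordered sum pairs; collecting distinct values, A + A = {-34, -30, -26, -22, -18}, so |A + A| = 5. Thus K = 5/3. Here |A + A| = 2|A| − 1 = 5, the minimum possible — so K = 5/3 is minimal, which holds iff A is an arithmetic progression.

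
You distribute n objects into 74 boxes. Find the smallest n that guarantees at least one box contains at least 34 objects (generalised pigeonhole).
n = (34 − 1)·74 + 1 = 2443

By the generalised pigeonhole principle, to guarantee some box contains ≥ r objects we need more than (r − 1) · k objects total. Threshold: n = (r − 1) · k + 1. With r = 34 and k = 74: n = 33 · 74 + 1 = 2442 + 1 = 2443. For n = 2442 = 33 · 74, we can put exactly 33 objects in every box, avoiding 34 in any single one — so 2443 is tight.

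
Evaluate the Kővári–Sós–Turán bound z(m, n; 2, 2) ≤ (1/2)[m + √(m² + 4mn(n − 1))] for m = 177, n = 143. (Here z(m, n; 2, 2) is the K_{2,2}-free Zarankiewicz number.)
z(177, 143; 2, 2) ≤ (1/2)[177 + √(177² + 4·177·143·142)] = (1/2)[177 + √14407977] = 1986.3921

Kővári–Sós–Turán: let r_1, ..., r_177 be the row sums and z = Σ r_i the total number of 1s. Each pair of columns can share at most one row with both entries 1 (else a 2×2 all-ones block appears), so Σ_i C(r_i, 2) ≤ C(143, 2) = 10153. By convexity Σ_i C(r_i, 2) ≥ 177·C(z/177, 2) = z(z − 177)/(2·177), giving z² − 177z − 177·143·142 ≤ 0 and hence z ≤ (1/2)[177 + √(31329 + 4·3594162)] = (1/2)[177 + √14407977] ≈ (1/2)(177 + 3795.7841) = 1986.3921.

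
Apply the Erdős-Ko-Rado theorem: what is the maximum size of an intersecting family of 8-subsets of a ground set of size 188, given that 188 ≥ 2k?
max |F| = C(187, 7) = 1416167483302

Erdős-Ko-Rado (1961): when n ≥ 2k, max |F| = C(n−1, k−1). The bound is attained by the star {A : i ∈ A} for any fixed i ∈ [n]. Here C(188−1, 8−1) = C(187, 7) = 1416167483302.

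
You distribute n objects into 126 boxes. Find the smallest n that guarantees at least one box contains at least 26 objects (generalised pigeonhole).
n = (26 − 1)·126 + 1 = 3151

By the generalised pigeonhole principle, to guarantee some box contains ≥ r objects we need more than (r − 1) · k objects total. Threshold: n = (r − 1) · k + 1. With r = 26 and k = 126: n = 25 · 126 + 1 = 3150 + 1 = 3151. For n = 3150 = 25 · 126, we can put exactly 25 objects in every box, avoiding 26 in any single one — so 3151 is tight.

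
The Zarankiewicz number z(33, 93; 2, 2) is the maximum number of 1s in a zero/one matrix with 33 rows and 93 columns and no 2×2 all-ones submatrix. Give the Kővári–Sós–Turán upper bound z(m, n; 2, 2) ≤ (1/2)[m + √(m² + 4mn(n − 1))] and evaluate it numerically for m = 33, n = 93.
z(33, 93; 2, 2) ≤ (1/2)[33 + √(33² + 4·33·93·92)] = (1/2)[33 + √1130481] = 548.1204

Kővári–Sós–Turán: let r_1, ..., r_33 be the row sums and z = Σ r_i the total number of 1s. Each pair of columns can share at most one row with both entries 1 (else a 2×2 all-ones block appears), so Σ_i C(r_i, 2) ≤ C(93, 2) = 4278. By convexity Σ_i C(r_i, 2) ≥ 33·C(z/33, 2) = z(z − 33)/(2·33), giving z² − 33z − 33·93·92 ≤ 0 and hence z ≤ (1/2)[33 + √(1089 + 4·282348)] = (1/2)[33 + √1130481] ≈ (1/2)(33 + 1063.2408) = 548.1204.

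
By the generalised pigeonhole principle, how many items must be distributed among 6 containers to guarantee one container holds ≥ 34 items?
n = (34 − 1)·6 + 1 = 199

By the generalised pigeonhole principle, to guarantee some box contains ≥ r objects we need more than (r − 1) · k objects total. Threshold: n = (r − 1) · k + 1. With r = 34 and k = 6: n = 33 · 6 + 1 = 198 + 1 = 199. For n = 198 = 33 · 6, we can put exactly 33 objects in every box, avoiding 34 in any single one — so 199 is tight.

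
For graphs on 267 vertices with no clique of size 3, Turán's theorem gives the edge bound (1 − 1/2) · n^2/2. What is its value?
Turán density bound = (1/2) · 267^2/2 = 71289/4 ≈ 17822.25

Turán's theorem: ex(n, K_{r+1}) is achieved by the complete r-partite Turán graph T(n, r) with parts as balanced as possible, and is at most (1 − 1/r) · n^2/2. For r = 2, n = 267: the density bound is (1/2) · 71289/2 = 71289/4 ≈ 17822.25. The integer-valued extremum is e(T(267, 2)) = 17822, which is strictly less than the density bound 71289/4 since 2 ∤ 267 (the parts of T(267, 2) cannot all be equal).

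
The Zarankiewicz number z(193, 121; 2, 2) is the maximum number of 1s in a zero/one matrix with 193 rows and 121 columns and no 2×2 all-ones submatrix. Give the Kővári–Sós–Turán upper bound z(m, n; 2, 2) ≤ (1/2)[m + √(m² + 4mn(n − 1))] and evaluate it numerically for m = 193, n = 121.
z(193, 121; 2, 2) ≤ (1/2)[193 + √(193² + 4·193·121·120)] = (1/2)[193 + √11246689] = 1773.3042

Kővári–Sós–Turán: let r_1, ..., r_193 be the row sums and z = Σ r_i the total number of 1s. Each pair of columns can share at most one row with both entries 1 (else a 2×2 all-ones block appears), so Σ_i C(r_i, 2) ≤ C(121, 2) = 7260. By convexity Σ_i C(r_i, 2) ≥ 193·C(z/193, 2) = z(z − 193)/(2·193), giving z² − 193z − 193·121·120 ≤ 0 and hence z ≤ (1/2)[193 + √(37249 + 4·2802360)] = (1/2)[193 + √11246689] ≈ (1/2)(193 + 3353.6084) = 1773.3042.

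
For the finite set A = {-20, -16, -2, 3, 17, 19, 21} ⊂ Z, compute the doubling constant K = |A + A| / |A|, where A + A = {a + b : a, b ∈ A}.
K = |A + A| / |A| = 25/7

Enumerate A + A = {a + b : a, b ∈ A}. With |A| = 7, there are |A|^2 = 49 ordered sum pairs; collecting distinct values, A + A = {-40, -36, -32, -22, -18, -17, -13, -4, -3, -1, 1, 3, 5, 6, 15, 17, 19, 20, 22, 24, 34, 36, 38, 40, 42}, so |A + A| = 25. Thus K = 25/7. For comparison, the minimum possible |A + A| over all 7-element sets is 2·7 − 1 = 13 (so min K = 13/7), attained only by arithmetic progressions.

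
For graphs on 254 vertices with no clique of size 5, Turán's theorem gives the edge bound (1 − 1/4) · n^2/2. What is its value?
Turán density bound = (3/4) · 254^2/2 = 48387/2 ≈ 24193.5

Turán's theorem: ex(n, K_{r+1}) is achieved by the complete r-partite Turán graph T(n, r) with parts as balanced as possible, and is at most (1 − 1/r) · n^2/2. For r = 4, n = 254: the density bound is (3/4) · 64516/2 = 48387/2 ≈ 24193.5. The integer-valued extremum is e(T(254, 4)) = 24193, which is strictly less than the density bound 48387/2 since 4 ∤ 254 (the parts of T(254, 4) cannot all be equal).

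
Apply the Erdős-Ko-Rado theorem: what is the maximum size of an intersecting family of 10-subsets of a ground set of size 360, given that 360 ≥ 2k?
max |F| = C(359, 9) = 246711138164258196

The Erdős-Ko-Rado theorem states: for n ≥ 2k, an intersecting family of k-subsets of an n-element set has size at most C(n − 1, k − 1), with equality for 'star' families {A ⊆ [n] : |A| = k, i ∈ A} (fix an element i). For n = 360, k = 10: C(359, 9) = 246711138164258196.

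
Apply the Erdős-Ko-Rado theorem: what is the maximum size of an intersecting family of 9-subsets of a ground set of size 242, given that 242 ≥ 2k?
max |F| = C(241, 8) = 250972818245370

Erdős-Ko-Rado (1961): when n ≥ 2k, max |F| = C(n−1, k−1). The bound is attained by the star {A : i ∈ A} for any fixed i ∈ [n]. Here C(242−1, 9−1) = C(241, 8) = 250972818245370.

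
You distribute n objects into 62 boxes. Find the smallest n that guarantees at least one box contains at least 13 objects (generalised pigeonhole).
n = (13 − 1)·62 + 1 = 745

By the generalised pigeonhole principle, to guarantee some box contains ≥ r objects we need more than (r − 1) · k objects total. Threshold: n = (r − 1) · k + 1. With r = 13 and k = 62: n = 12 · 62 + 1 = 744 + 1 = 745. For n = 744 = 12 · 62, we can put exactly 12 objects in every box, avoiding 13 in any single one — so 745 is tight.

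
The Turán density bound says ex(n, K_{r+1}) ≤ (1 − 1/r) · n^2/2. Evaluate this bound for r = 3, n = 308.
Turán density bound = (2/3) · 308^2/2 = 94864/3 ≈ 31621.3333

Turán's theorem: ex(n, K_{r+1}) is achieved by the complete r-partite Turán graph T(n, r) with parts as balanced as possible, and is at most (1 − 1/r) · n^2/2. For r = 3, n = 308: the density bound is (2/3) · 94864/2 = 94864/3 ≈ 31621.3333. The integer-valued extremum is e(T(308, 3)) = 31621, which is strictly less than the density bound 94864/3 since 3 ∤ 308 (the parts of T(308, 3) cannot all be equal).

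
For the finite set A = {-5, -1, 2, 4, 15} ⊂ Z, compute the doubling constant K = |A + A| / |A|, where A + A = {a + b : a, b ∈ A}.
K = |A + A| / |A| = 15/5 = 3

Enumerate A + A = {a + b : a, b ∈ A}. With |A| = 5, there are |A|^2 = 25 ordered sum pairs; collecting distinct values, A + A = {-10, -6, -3, -2, -1, 1, 3, 4, 6, 8, 10, 14, 17, 19, 30}, so |A + A| = 15. Thus K = 15/5 = 3. For comparison, the minimum possible |A + A| over all 5-element sets is 2·5 − 1 = 9 (so min K = 9/5), attained only by arithmetic progressions.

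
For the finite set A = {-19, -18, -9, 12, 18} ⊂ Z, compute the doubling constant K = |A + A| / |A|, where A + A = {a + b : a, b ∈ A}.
K = |A + A| / |A| = 15/5 = 3

Enumerate A + A = {a + b : a, b ∈ A}. With |A| = 5, there are |A|^2 = 25 ordered sum pairs; collecting distinct values, A + A = {-38, -37, -36, -28, -27, -18, -7, -6, -1, 0, 3, 9, 24, 30, 36}, so |A + A| = 15. Thus K = 15/5 = 3. For comparison, the minimum possible |A + A| over all 5-element sets is 2·5 − 1 = 9 (so min K = 9/5), attained only by arithmetic progressions.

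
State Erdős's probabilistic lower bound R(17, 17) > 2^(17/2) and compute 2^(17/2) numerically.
2^(17/2) = 362.0387; so R(17, 17) > 362.0387

Colour each edge of K_n uniformly at random with red/blue. The expected number of monochromatic K_17 is C(n, 17) · 2 · 2^(−C(17,2)). If C(n, 17) · 2^(1 − C(17,2)) < 1, then with positive probability no monochromatic K_17 exists, so R(17, 17) > n. The standard estimate C(n, 17) ≤ n^17/17! shows this inequality holds whenever n ≤ 2^(17/2) (since 17! · 2^(C(17,2) − 1) > 2^(17^2/2) ≥ n^17). Hence R(17, 17) > 2^(17/2) = 362.0387.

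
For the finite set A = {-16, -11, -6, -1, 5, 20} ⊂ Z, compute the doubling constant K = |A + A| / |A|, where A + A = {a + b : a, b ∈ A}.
K = |A + A| / |A| = 17/6

Enumerate A + A = {a + b : a, b ∈ A}. With |A| = 6, there are |A|^2 = 36 ordered sum pairs; collecting distinct values, A + A = {-32, -27, -22, -17, -12, -11, -7, -6, -2, -1, 4, 9, 10, 14, 19, 25, 40}, so |A + A| = 17. Thus K = 17/6. For comparison, the minimum possible |A + A| over all 6-element sets is 2·6 − 1 = 11 (so min K = 11/6), attained only by arithmetic progressions.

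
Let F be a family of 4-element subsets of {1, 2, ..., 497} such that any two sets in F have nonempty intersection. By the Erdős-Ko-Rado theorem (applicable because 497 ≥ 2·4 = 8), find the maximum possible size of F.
max |F| = C(496, 3) = 20214480

The Erdős-Ko-Rado theorem states: for n ≥ 2k, an intersecting family of k-subsets of an n-element set has size at most C(n − 1, k − 1), with equality for 'star' families {A ⊆ [n] : |A| = k, i ∈ A} (fix an element i). For n = 497, k = 4: C(496, 3) = 20214480.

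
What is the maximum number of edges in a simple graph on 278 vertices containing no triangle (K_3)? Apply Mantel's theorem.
ex(278, K_3) = ⌊278^2/4⌋ = 19321

Mantel (1907): a triangle-free graph on n vertices has at most ⌊n^2/4⌋ edges, with equality for the complete bipartite graph K_{⌊n/2⌋, ⌈n/2⌉}. For n = 278: ⌊278^2/4⌋ = ⌊77284/4⌋ = 19321. The extremal graph is K_{139, 139}, which has 139·139 = 19321 edges.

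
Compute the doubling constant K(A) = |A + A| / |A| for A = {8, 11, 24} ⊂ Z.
K = |A + A| / |A| = 6/3 = 2

Enumerate A + A = {a + b : a, b ∈ A}. With |A| = 3, there are |A|^2 = 9 ordered sum pairs; collecting distinct values, A + A = {16, 19, 22, 32, 35, 48}, so |A + A| = 6. Thus K = 6/3 = 2. For comparison, the minimum possible |A + A| over all 3-element sets is 2·3 − 1 = 5 (so min K = 5/3), attained only by arithmetic progressions.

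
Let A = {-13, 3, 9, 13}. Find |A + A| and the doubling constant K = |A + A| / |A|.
K = |A + A| / |A| = 10/4 = 5/2

Enumerate A + A = {a + b : a, b ∈ A}. With |A| = 4, there are |A|^2 = 16 ordered sum pairs; collecting distinct values, A + A = {-26, -10, -4, 0, 6, 12, 16, 18, 22, 26}, so |A + A| = 10. Thus K = 10/4 = 5/2. For comparison, the minimum possible |A + A| over all 4-element sets is 2·4 − 1 = 7 (so min K = 7/4), attained only by arithmetic progressions.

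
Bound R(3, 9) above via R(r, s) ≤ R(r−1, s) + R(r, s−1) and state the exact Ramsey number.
R(3, 9) ≤ R(2, 9) + R(3, 8) = 9 + 28 = 37; exact value R(3, 9) = 36.

The Erdős–Szekeres recurrence R(r, s) ≤ R(r−1, s) + R(r, s−1) applied to (r, s) = (3, 9) gives
  R(3, 9) ≤ R(2, 9) + R(3, 8) = 9 + 28 = 37.
(Recall R(2, k) = k and R is symmetric.) The recurrence is not tight here (it gives 37, but the exact value is R(3, 9) = 36); the tight upper bound requires a sharper argument than the simple recurrence, combined with a lower-bound construction on K_{35}.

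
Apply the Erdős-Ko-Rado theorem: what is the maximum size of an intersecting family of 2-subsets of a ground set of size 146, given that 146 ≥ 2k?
max |F| = C(145, 1) = 145

Erdős-Ko-Rado (1961): when n ≥ 2k, max |F| = C(n−1, k−1). The bound is attained by the star {A : i ∈ A} for any fixed i ∈ [n]. Here C(146−1, 2−1) = C(145, 1) = 145.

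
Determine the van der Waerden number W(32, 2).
W(32, 2) = 32 + 1 = 33

A 2-term AP is any pair of integers, so a monochromatic 2-AP exists iff some colour is used at least twice. With 32 colours, the colouring i ↦ i on {1, ..., 32} uses each colour once, avoiding any monochromatic pair, so W(32, 2) > 32. For {1, ..., 33}, pigeonhole forces two integers of the same colour, which form a monochromatic 2-AP. Hence W(32, 2) = 33.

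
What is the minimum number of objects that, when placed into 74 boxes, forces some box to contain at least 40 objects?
n = (40 − 1)·74 + 1 = 2887

By the generalised pigeonhole principle, to guarantee some box contains ≥ r objects we need more than (r − 1) · k objects total. Threshold: n = (r − 1) · k + 1. With r = 40 and k = 74: n = 39 · 74 + 1 = 2886 + 1 = 2887. For n = 2886 = 39 · 74, we can put exactly 39 objects in every box, avoiding 40 in any single one — so 2887 is tight.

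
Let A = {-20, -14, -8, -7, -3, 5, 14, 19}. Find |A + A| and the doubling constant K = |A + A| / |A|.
K = |A + A| / |A| = 32/8 = 4

Enumerate A + A = {a + b : a, b ∈ A}. With |A| = 8, there are |A|^2 = 64 ordered sum pairs; collecting distinct values, A + A = {-40, -34, -28, -27, -23, -22, -21, -17, -16, -15, -14, -11, -10, -9, -6, -3, -2, -1, 0, 2, 5, 6, 7, 10, 11, 12, 16, 19, 24, 28, 33, 38}, so |A + A| = 32. Thus K = 32/8 = 4. For comparison, the minimum possible |A + A| over all 8-element sets is 2·8 − 1 = 15 (so min K = 15/8), attained only by arithmetic progressions.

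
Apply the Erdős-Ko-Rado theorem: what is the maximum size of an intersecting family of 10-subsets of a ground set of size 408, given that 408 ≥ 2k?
max |F| = C(407, 9) = 772506526276034550

Erdős-Ko-Rado (1961): when n ≥ 2k, max |F| = C(n−1, k−1). The bound is attained by the star {A : i ∈ A} for any fixed i ∈ [n]. Here C(408−1, 10−1) = C(407, 9) = 772506526276034550.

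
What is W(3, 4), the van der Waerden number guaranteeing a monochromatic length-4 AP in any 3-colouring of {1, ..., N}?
W(3, 4) = 293

W(3, 4) = 293. The lower bound W(3, 4) > 292 comes from an explicit good 3-colouring of [1, 292]; the upper bound W(3, 4) ≤ 293 was verified by exhaustive search over 3-colourings of [1, 293].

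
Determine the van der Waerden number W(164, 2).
W(164, 2) = 164 + 1 = 165

A 2-term AP is any pair of integers, so a monochromatic 2-AP exists iff some colour is used at least twice. With 164 colours, the colouring i ↦ i on {1, ..., 164} uses each colour once, avoiding any monochromatic pair, so W(164, 2) > 164. For {1, ..., 165}, pigeonhole forces two integers of the same colour, which form a monochromatic 2-AP. Hence W(164, 2) = 165.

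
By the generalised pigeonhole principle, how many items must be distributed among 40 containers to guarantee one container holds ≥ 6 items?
n = (6 − 1)·40 + 1 = 201

By the generalised pigeonhole principle, to guarantee some box contains ≥ r objects we need more than (r − 1) · k objects total. Threshold: n = (r − 1) · k + 1. With r = 6 and k = 40: n = 5 · 40 + 1 = 200 + 1 = 201. For n = 200 = 5 · 40, we can put exactly 5 objects in every box, avoiding 6 in any single one — so 201 is tight.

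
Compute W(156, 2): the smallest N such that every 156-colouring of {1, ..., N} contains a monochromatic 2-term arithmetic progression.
W(156, 2) = 156 + 1 = 157

A 2-term AP is any pair of integers, so a monochromatic 2-AP exists iff some colour is used at least twice. With 156 colours, the colouring i ↦ i on {1, ..., 156} uses each colour once, avoiding any monochromatic pair, so W(156, 2) > 156. For {1, ..., 157}, pigeonhole forces two integers of the same colour, which form a monochromatic 2-AP. Hence W(156, 2) = 157.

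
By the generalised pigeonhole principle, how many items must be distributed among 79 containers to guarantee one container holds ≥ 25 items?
n = (25 − 1)·79 + 1 = 1897

By the generalised pigeonhole principle, to guarantee some box contains ≥ r objects we need more than (r − 1) · k objects total. Threshold: n = (r − 1) · k + 1. With r = 25 and k = 79: n = 24 · 79 + 1 = 1896 + 1 = 1897. For n = 1896 = 24 · 79, we can put exactly 24 objects in every box, avoiding 25 in any single one — so 1897 is tight.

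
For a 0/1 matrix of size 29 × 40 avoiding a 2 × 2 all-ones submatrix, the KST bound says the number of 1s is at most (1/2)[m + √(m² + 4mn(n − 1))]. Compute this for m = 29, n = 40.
z(29, 40; 2, 2) ≤ (1/2)[29 + √(29² + 4·29·40·39)] = (1/2)[29 + √181801] = 227.6906

Kővári–Sós–Turán: let r_1, ..., r_29 be the row sums and z = Σ r_i the total number of 1s. Each pair of columns can share at most one row with both entries 1 (else a 2×2 all-ones block appears), so Σ_i C(r_i, 2) ≤ C(40, 2) = 780. By convexity Σ_i C(r_i, 2) ≥ 29·C(z/29, 2) = z(z − 29)/(2·29), giving z² − 29z − 29·40·39 ≤ 0 and hence z ≤ (1/2)[29 + √(841 + 4·45240)] = (1/2)[29 + √181801] ≈ (1/2)(29 + 426.3813) = 227.6906.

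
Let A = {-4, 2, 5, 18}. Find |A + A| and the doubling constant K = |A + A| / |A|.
K = |A + A| / |A| = 10/4 = 5/2

Enumerate A + A = {a + b : a, b ∈ A}. With |A| = 4, there are |A|^2 = 16 ordered sum pairs; collecting distinct values, A + A = {-8, -2, 1, 4, 7, 10, 14, 20, 23, 36}, so |A + A| = 10. Thus K = 10/4 = 5/2. For comparison, the minimum possible |A + A| over all 4-element sets is 2·4 − 1 = 7 (so min K = 7/4), attained only by arithmetic progressions.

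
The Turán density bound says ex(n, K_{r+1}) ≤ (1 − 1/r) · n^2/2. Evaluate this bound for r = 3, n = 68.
Turán density bound = (2/3) · 68^2/2 = 4624/3 ≈ 1541.3333

Turán's theorem: ex(n, K_{r+1}) is achieved by the complete r-partite Turán graph T(n, r) with parts as balanced as possible, and is at most (1 − 1/r) · n^2/2. For r = 3, n = 68: the density bound is (2/3) · 4624/2 = 4624/3 ≈ 1541.3333. The integer-valued extremum is e(T(68, 3)) = 1541, which is strictly less than the density bound 4624/3 since 3 ∤ 68 (the parts of T(68, 3) cannot all be equal).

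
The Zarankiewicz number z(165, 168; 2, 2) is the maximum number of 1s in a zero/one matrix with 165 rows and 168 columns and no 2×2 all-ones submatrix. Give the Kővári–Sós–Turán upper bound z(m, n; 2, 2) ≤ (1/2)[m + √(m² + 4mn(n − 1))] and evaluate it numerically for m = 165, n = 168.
z(165, 168; 2, 2) ≤ (1/2)[165 + √(165² + 4·165·168·167)] = (1/2)[165 + √18544185] = 2235.648

Kővári–Sós–Turán: let r_1, ..., r_165 be the row sums and z = Σ r_i the total number of 1s. Each pair of columns can share at most one row with both entries 1 (else a 2×2 all-ones block appears), so Σ_i C(r_i, 2) ≤ C(168, 2) = 14028. By convexity Σ_i C(r_i, 2) ≥ 165·C(z/165, 2) = z(z − 165)/(2·165), giving z² − 165z − 165·168·167 ≤ 0 and hence z ≤ (1/2)[165 + √(27225 + 4·4629240)] = (1/2)[165 + √18544185] ≈ (1/2)(165 + 4306.296) = 2235.648.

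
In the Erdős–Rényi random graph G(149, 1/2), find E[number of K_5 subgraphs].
E[# K_5] = C(149, 5) · (1/2)^C(5, 2) = 571880029 / 2^10 ≈ 558476.590820

For each 5-subset S of vertices (there are C(149, 5) = 571880029 such S), let X_S = 1 if S induces a K_5 (all C(5, 2) = 10 edges present). Then P(X_S = 1) = (1/2)^10 = 1/1024. By linearity of expectation, E[# K_5] = C(149, 5) · (1/2)^10 = 571880029 / 1024 ≈ 558476.590820.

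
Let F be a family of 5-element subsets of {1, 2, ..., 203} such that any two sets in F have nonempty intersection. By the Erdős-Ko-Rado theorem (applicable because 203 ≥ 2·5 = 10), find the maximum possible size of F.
max |F| = C(202, 4) = 67331650

Erdős-Ko-Rado (1961): when n ≥ 2k, max |F| = C(n−1, k−1). The bound is attained by the star {A : i ∈ A} for any fixed i ∈ [n]. Here C(203−1, 5−1) = C(202, 4) = 67331650.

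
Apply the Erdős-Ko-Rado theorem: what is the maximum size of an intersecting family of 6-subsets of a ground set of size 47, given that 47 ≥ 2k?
max |F| = C(46, 5) = 1370754

Erdős-Ko-Rado (1961): when n ≥ 2k, max |F| = C(n−1, k−1). The bound is attained by the star {A : i ∈ A} for any fixed i ∈ [n]. Here C(47−1, 6−1) = C(46, 5) = 1370754.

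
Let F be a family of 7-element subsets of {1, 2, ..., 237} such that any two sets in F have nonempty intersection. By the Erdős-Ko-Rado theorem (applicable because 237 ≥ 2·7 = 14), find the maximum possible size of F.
max |F| = C(236, 6) = 225070777932

The Erdős-Ko-Rado theorem states: for n ≥ 2k, an intersecting family of k-subsets of an n-element set has size at most C(n − 1, k − 1), with equality for 'star' families {A ⊆ [n] : |A| = k, i ∈ A} (fix an element i). For n = 237, k = 7: C(236, 6) = 225070777932.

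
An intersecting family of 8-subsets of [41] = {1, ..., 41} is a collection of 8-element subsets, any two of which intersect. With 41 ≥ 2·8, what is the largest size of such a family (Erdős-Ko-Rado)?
max |F| = C(40, 7) = 18643560

The Erdős-Ko-Rado theorem states: for n ≥ 2k, an intersecting family of k-subsets of an n-element set has size at most C(n − 1, k − 1), with equality for 'star' families {A ⊆ [n] : |A| = k, i ∈ A} (fix an element i). For n = 41, k = 8: C(40, 7) = 18643560.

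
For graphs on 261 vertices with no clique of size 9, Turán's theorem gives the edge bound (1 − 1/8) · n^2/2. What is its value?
Turán density bound = (7/8) · 261^2/2 = 476847/16 ≈ 29802.9375

Turán's theorem: ex(n, K_{r+1}) is achieved by the complete r-partite Turán graph T(n, r) with parts as balanced as possible, and is at most (1 − 1/r) · n^2/2. For r = 8, n = 261: the density bound is (7/8) · 68121/2 = 476847/16 ≈ 29802.9375. The integer-valued extremum is e(T(261, 8)) = 29802, which is strictly less than the density bound 476847/16 since 8 ∤ 261 (the parts of T(261, 8) cannot all be equal).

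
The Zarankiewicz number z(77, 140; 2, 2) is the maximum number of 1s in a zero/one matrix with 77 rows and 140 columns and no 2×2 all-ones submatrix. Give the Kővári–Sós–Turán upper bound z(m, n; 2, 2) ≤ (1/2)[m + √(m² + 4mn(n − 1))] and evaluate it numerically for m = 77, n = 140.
z(77, 140; 2, 2) ≤ (1/2)[77 + √(77² + 4·77·140·139)] = (1/2)[77 + √5999609] = 1263.205

Kővári–Sós–Turán: let r_1, ..., r_77 be the row sums and z = Σ r_i the total number of 1s. Each pair of columns can share at most one row with both entries 1 (else a 2×2 all-ones block appears), so Σ_i C(r_i, 2) ≤ C(140, 2) = 9730. By convexity Σ_i C(r_i, 2) ≥ 77·C(z/77, 2) = z(z − 77)/(2·77), giving z² − 77z − 77·140·139 ≤ 0 and hence z ≤ (1/2)[77 + √(5929 + 4·1498420)] = (1/2)[77 + √5999609] ≈ (1/2)(77 + 2449.4099) = 1263.205.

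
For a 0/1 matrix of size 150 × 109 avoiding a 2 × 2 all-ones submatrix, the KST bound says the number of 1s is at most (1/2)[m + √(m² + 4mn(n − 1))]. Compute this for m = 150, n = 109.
z(150, 109; 2, 2) ≤ (1/2)[150 + √(150² + 4·150·109·108)] = (1/2)[150 + √7085700] = 1405.9489

Kővári–Sós–Turán: let r_1, ..., r_150 be the row sums and z = Σ r_i the total number of 1s. Each pair of columns can share at most one row with both entries 1 (else a 2×2 all-ones block appears), so Σ_i C(r_i, 2) ≤ C(109, 2) = 5886. By convexity Σ_i C(r_i, 2) ≥ 150·C(z/150, 2) = z(z − 150)/(2·150), giving z² − 150z − 150·109·108 ≤ 0 and hence z ≤ (1/2)[150 + √(22500 + 4·1765800)] = (1/2)[150 + √7085700] ≈ (1/2)(150 + 2661.8978) = 1405.9489.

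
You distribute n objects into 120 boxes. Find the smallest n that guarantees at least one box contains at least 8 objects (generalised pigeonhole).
n = (8 − 1)·120 + 1 = 841

By the generalised pigeonhole principle, to guarantee some box contains ≥ r objects we need more than (r − 1) · k objects total. Threshold: n = (r − 1) · k + 1. With r = 8 and k = 120: n = 7 · 120 + 1 = 840 + 1 = 841. For n = 840 = 7 · 120, we can put exactly 7 objects in every box, avoiding 8 in any single one — so 841 is tight.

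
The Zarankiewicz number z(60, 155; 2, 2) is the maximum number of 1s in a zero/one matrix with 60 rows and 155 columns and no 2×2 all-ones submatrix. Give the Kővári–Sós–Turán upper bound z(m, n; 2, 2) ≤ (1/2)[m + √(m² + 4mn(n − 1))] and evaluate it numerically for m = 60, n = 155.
z(60, 155; 2, 2) ≤ (1/2)[60 + √(60² + 4·60·155·154)] = (1/2)[60 + √5732400] = 1227.1215

Kővári–Sós–Turán: let r_1, ..., r_60 be the row sums and z = Σ r_i the total number of 1s. Each pair of columns can share at most one row with both entries 1 (else a 2×2 all-ones block appears), so Σ_i C(r_i, 2) ≤ C(155, 2) = 11935. By convexity Σ_i C(r_i, 2) ≥ 60·C(z/60, 2) = z(z − 60)/(2·60), giving z² − 60z − 60·155·154 ≤ 0 and hence z ≤ (1/2)[60 + √(3600 + 4·1432200)] = (1/2)[60 + √5732400] ≈ (1/2)(60 + 2394.2431) = 1227.1215.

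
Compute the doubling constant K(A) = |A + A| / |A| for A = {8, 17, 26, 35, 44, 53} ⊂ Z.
K = |A + A| / |A| = 11/6

Enumerate A + A = {a + b : a, b ∈ A}. With |A| = 6, there are |A|^2 = 36 ordered sum pairs; collecting distinct values, A + A = {16, 25, 34, 43, 52, 61, 70, 79, 88, 97, 106}, so |A + A| = 11. Thus K = 11/6. Here |A + A| = 2|A| − 1 = 11, the minimum possible — so K = 11/6 is minimal, which holds iff A is an arithmetic progression.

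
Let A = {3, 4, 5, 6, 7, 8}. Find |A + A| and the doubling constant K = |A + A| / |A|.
K = |A + A| / |A| = 11/6

Enumerate A + A = {a + b : a, b ∈ A}. With |A| = 6, there are |A|^2 = 36 ordered sum pairs; collecting distinct values, A + A = {6, 7, 8, 9, 10, 11, 12, 13, 14, 15, 16}, so |A + A| = 11. Thus K = 11/6. Here |A + A| = 2|A| − 1 = 11, the minimum possible — so K = 11/6 is minimal, which holds iff A is an arithmetic progression.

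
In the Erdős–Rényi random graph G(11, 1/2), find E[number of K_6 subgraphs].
E[# K_6] = C(11, 6) · (1/2)^C(6, 2) = 462 / 2^15 = 231/16384 ≈ 0.014099

For each 6-subset S of vertices (there are C(11, 6) = 462 such S), let X_S = 1 if S induces a K_6 (all C(6, 2) = 15 edges present). Then P(X_S = 1) = (1/2)^15 = 1/32768. By linearity of expectation, E[# K_6] = C(11, 6) · (1/2)^15 = 462 / 32768 = 231/16384 ≈ 0.014099.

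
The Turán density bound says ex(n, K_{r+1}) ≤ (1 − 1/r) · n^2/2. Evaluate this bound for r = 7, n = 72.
Turán density bound = (6/7) · 72^2/2 = 15552/7 ≈ 2221.7143

Turán's theorem: ex(n, K_{r+1}) is achieved by the complete r-partite Turán graph T(n, r) with parts as balanced as possible, and is at most (1 − 1/r) · n^2/2. For r = 7, n = 72: the density bound is (6/7) · 5184/2 = 15552/7 ≈ 2221.7143. The integer-valued extremum is e(T(72, 7)) = 2221, which is strictly less than the density bound 15552/7 since 7 ∤ 72 (the parts of T(72, 7) cannot all be equal).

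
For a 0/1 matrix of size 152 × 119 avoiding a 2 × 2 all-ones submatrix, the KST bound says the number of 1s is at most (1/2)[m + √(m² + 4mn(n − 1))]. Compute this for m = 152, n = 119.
z(152, 119; 2, 2) ≤ (1/2)[152 + √(152² + 4·152·119·118)] = (1/2)[152 + √8560640] = 1538.9286

Kővári–Sós–Turán: let r_1, ..., r_152 be the row sums and z = Σ r_i the total number of 1s. Each pair of columns can share at most one row with both entries 1 (else a 2×2 all-ones block appears), so Σ_i C(r_i, 2) ≤ C(119, 2) = 7021. By convexity Σ_i C(r_i, 2) ≥ 152·C(z/152, 2) = z(z − 152)/(2·152), giving z² − 152z − 152·119·118 ≤ 0 and hence z ≤ (1/2)[152 + √(23104 + 4·2134384)] = (1/2)[152 + √8560640] ≈ (1/2)(152 + 2925.8571) = 1538.9286.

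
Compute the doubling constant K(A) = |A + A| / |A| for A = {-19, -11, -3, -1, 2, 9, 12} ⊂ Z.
K = |A + A| / |A| = 24/7

Enumerate A + A = {a + b : a, b ∈ A}. With |A| = 7, there are |A|^2 = 49 ordered sum pairs; collecting distinct values, A + A = {-38, -30, -22, -20, -17, -14, -12, -10, -9, -7, -6, -4, -2, -1, 1, 4, 6, 8, 9, 11, 14, 18, 21, 24}, so |A + A| = 24. Thus K = 24/7. For comparison, the minimum possible |A + A| over all 7-element sets is 2·7 − 1 = 13 (so min K = 13/7), attained only by arithmetic progressions.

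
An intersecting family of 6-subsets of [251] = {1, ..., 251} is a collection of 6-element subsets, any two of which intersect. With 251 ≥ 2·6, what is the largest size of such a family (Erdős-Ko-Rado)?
max |F| = C(250, 5) = 7817031300

Erdős-Ko-Rado (1961): when n ≥ 2k, max |F| = C(n−1, k−1). The bound is attained by the star {A : i ∈ A} for any fixed i ∈ [n]. Here C(251−1, 6−1) = C(250, 5) = 7817031300.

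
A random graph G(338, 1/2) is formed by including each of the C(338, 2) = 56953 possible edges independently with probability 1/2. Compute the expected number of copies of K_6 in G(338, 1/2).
E[# K_6] = C(338, 6) · (1/2)^C(6, 2) = 1980564039636 / 2^15 = 495141009909/8192 ≈ 60442017.811157

For each 6-subset S of vertices (there are C(338, 6) = 1980564039636 such S), let X_S = 1 if S induces a K_6 (all C(6, 2) = 15 edges present). Then P(X_S = 1) = (1/2)^15 = 1/32768. By linearity of expectation, E[# K_6] = C(338, 6) · (1/2)^15 = 1980564039636 / 32768 = 495141009909/8192 ≈ 60442017.811157.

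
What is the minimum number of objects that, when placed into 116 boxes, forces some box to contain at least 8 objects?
n = (8 − 1)·116 + 1 = 813

By the generalised pigeonhole principle, to guarantee some box contains ≥ r objects we need more than (r − 1) · k objects total. Threshold: n = (r − 1) · k + 1. With r = 8 and k = 116: n = 7 · 116 + 1 = 812 + 1 = 813. For n = 812 = 7 · 116, we can put exactly 7 objects in every box, avoiding 8 in any single one — so 813 is tight.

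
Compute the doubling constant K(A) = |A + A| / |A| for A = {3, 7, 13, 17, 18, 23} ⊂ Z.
K = |A + A| / |A| = 17/6

Enumerate A + A = {a + b : a, b ∈ A}. With |A| = 6, there are |A|^2 = 36 ordered sum pairs; collecting distinct values, A + A = {6, 10, 14, 16, 20, 21, 24, 25, 26, 30, 31, 34, 35, 36, 40, 41, 46}, so |A + A| = 17. Thus K = 17/6. For comparison, the minimum possible |A + A| over all 6-element sets is 2·6 − 1 = 11 (so min K = 11/6), attained only by arithmetic progressions.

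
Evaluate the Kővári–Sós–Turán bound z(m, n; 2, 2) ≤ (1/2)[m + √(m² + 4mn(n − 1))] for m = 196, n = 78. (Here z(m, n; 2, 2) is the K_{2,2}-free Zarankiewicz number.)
z(196, 78; 2, 2) ≤ (1/2)[196 + √(196² + 4·196·78·77)] = (1/2)[196 + √4747120] = 1187.3943

Kővári–Sós–Turán: let r_1, ..., r_196 be the row sums and z = Σ r_i the total number of 1s. Each pair of columns can share at most one row with both entries 1 (else a 2×2 all-ones block appears), so Σ_i C(r_i, 2) ≤ C(78, 2) = 3003. By convexity Σ_i C(r_i, 2) ≥ 196·C(z/196, 2) = z(z − 196)/(2·196), giving z² − 196z − 196·78·77 ≤ 0 and hence z ≤ (1/2)[196 + √(38416 + 4·1177176)] = (1/2)[196 + √4747120] ≈ (1/2)(196 + 2178.7887) = 1187.3943.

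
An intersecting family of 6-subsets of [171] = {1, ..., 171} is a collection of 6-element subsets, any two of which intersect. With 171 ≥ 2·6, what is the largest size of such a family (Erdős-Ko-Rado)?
max |F| = C(170, 5) = 1115034284

Erdős-Ko-Rado (1961): when n ≥ 2k, max |F| = C(n−1, k−1). The bound is attained by the star {A : i ∈ A} for any fixed i ∈ [n]. Here C(171−1, 6−1) = C(170, 5) = 1115034284.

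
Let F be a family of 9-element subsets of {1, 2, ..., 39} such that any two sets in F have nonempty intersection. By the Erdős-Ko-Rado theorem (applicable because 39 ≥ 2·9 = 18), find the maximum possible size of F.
max |F| = C(38, 8) = 48903492

The Erdős-Ko-Rado theorem states: for n ≥ 2k, an intersecting family of k-subsets of an n-element set has size at most C(n − 1, k − 1), with equality for 'star' families {A ⊆ [n] : |A| = k, i ∈ A} (fix an element i). For n = 39, k = 9: C(38, 8) = 48903492.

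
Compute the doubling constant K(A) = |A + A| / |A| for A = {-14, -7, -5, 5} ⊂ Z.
K = |A + A| / |A| = 10/4 = 5/2

Enumerate A + A = {a + b : a, b ∈ A}. With |A| = 4, there are |A|^2 = 16 ordered sum pairs; collecting distinct values, A + A = {-28, -21, -19, -14, -12, -10, -9, -2, 0, 10}, so |A + A| = 10. Thus K = 10/4 = 5/2. For comparison, the minimum possible |A + A| over all 4-element sets is 2·4 − 1 = 7 (so min K = 7/4), attained only by arithmetic progressions.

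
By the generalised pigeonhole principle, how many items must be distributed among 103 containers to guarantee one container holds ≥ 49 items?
n = (49 − 1)·103 + 1 = 4945

By the generalised pigeonhole principle, to guarantee some box contains ≥ r objects we need more than (r − 1) · k objects total. Threshold: n = (r − 1) · k + 1. With r = 49 and k = 103: n = 48 · 103 + 1 = 4944 + 1 = 4945. For n = 4944 = 48 · 103, we can put exactly 48 objects in every box, avoiding 49 in any single one — so 4945 is tight.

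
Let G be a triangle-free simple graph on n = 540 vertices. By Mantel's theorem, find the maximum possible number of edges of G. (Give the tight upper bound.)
ex(540, K_3) = ⌊540^2/4⌋ = 72900

Mantel (1907): a triangle-free graph on n vertices has at most ⌊n^2/4⌋ edges, with equality for the complete bipartite graph K_{⌊n/2⌋, ⌈n/2⌉}. For n = 540: ⌊540^2/4⌋ = ⌊291600/4⌋ = 72900. The extremal graph is K_{270, 270}, which has 270·270 = 72900 edges.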